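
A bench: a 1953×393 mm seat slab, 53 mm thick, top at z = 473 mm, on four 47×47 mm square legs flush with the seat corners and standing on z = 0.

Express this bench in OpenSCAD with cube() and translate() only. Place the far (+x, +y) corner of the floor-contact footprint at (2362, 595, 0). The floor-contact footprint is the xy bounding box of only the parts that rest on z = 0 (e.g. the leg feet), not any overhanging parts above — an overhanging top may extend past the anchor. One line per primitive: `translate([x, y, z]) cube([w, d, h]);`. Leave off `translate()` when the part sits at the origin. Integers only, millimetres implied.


translate([409, 202, 420]) cube([1953, 393, 53]);
translate([409, 202, 0]) cube([47, 47, 420]);
translate([409, 548, 0]) cube([47, 47, 420]);
translate([2315, 202, 0]) cube([47, 47, 420]);
translate([2315, 548, 0]) cube([47, 47, 420]);


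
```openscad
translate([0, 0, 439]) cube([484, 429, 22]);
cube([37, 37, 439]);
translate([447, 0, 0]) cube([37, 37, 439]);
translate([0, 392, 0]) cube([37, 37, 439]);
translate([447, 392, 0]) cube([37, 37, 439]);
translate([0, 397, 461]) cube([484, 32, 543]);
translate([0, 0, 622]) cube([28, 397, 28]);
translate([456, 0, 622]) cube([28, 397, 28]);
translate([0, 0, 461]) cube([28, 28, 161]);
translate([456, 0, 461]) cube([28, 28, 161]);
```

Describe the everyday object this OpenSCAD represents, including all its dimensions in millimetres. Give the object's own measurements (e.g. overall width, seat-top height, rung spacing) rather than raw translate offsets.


A chair. The seat is a 484×429×22 mm slab with its top at z = 461 mm, on four 37×37 mm corner legs (flush with the seat edges, standing on z = 0). A flat backrest 32 mm thick, 543 mm tall, spans the full seat width and rises from the seat top along its +y edge, rear face flush with the rear of the seat. Two armrests of 28×28 mm section run along each side from the seat's front edge to the front of the backrest, top faces 189 mm above the seat top and outer faces flush with the seat's x-edges; a 28×28 mm post under the front of each armrest stands on the seat at the front corner.


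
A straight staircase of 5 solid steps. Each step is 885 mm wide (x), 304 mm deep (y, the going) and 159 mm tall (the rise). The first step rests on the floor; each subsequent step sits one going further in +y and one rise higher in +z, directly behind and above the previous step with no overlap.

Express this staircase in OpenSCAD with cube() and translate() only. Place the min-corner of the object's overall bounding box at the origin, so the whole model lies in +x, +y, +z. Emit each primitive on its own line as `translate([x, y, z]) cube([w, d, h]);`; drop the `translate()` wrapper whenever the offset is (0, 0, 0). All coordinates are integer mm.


cube([885, 304, 159]);
translate([0, 304, 159]) cube([885, 304, 159]);
translate([0, 608, 318]) cube([885, 304, 159]);
translate([0, 912, 477]) cube([885, 304, 159]);
translate([0, 1216, 636]) cube([885, 304, 159]);


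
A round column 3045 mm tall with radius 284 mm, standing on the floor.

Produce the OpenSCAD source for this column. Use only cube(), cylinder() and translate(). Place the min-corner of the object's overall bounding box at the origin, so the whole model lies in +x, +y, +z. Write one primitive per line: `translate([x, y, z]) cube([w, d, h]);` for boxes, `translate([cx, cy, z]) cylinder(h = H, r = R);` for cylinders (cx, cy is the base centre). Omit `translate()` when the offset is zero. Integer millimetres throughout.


translate([284, 284, 0]) cylinder(h = 3045, r = 284);


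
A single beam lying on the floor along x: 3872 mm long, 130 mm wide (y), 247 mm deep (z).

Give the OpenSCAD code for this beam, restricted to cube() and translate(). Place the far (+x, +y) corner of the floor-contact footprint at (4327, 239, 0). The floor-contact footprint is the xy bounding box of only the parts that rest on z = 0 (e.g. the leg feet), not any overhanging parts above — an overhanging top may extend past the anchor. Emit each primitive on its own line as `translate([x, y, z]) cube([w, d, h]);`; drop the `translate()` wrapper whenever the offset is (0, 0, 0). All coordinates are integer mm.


translate([455, 109, 0]) cube([3872, 130, 247]);


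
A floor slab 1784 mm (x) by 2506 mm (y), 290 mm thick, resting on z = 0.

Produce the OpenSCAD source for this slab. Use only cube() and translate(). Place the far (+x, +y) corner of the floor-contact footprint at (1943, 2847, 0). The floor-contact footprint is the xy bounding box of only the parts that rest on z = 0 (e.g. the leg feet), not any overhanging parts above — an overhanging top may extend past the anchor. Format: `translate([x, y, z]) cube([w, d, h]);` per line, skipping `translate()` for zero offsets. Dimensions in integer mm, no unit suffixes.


translate([159, 341, 0]) cube([1784, 2506, 290]);


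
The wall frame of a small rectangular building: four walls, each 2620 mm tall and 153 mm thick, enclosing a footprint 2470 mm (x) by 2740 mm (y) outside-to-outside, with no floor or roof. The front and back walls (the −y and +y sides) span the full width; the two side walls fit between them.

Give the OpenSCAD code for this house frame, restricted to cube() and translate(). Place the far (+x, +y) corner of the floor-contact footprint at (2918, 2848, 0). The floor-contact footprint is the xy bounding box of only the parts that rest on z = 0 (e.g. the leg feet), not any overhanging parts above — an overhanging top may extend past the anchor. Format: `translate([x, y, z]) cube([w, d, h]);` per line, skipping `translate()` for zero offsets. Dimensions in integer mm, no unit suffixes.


translate([448, 108, 0]) cube([2470, 153, 2620]);
translate([448, 2695, 0]) cube([2470, 153, 2620]);
translate([448, 261, 0]) cube([153, 2434, 2620]);
translate([2765, 261, 0]) cube([153, 2434, 2620]);


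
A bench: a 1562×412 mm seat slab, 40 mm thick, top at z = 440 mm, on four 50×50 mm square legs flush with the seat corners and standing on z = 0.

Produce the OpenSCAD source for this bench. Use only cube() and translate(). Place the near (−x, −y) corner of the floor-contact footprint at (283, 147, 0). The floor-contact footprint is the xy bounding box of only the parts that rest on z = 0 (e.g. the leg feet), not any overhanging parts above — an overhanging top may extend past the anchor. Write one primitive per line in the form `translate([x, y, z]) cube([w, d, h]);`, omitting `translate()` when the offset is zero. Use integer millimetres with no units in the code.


translate([283, 147, 400]) cube([1562, 412, 40]);
translate([283, 147, 0]) cube([50, 50, 400]);
translate([283, 509, 0]) cube([50, 50, 400]);
translate([1795, 147, 0]) cube([50, 50, 400]);
translate([1795, 509, 0]) cube([50, 50, 400]);


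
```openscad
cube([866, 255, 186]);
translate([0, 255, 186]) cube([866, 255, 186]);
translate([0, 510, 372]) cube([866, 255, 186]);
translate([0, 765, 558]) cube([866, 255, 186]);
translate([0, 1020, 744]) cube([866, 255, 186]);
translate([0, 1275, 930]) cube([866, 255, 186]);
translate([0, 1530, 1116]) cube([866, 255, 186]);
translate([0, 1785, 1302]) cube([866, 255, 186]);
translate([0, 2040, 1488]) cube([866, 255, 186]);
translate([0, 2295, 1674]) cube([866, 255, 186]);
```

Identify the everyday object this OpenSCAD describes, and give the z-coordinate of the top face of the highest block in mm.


A staircase. The total rise is 1860 mm.

10 identical blocks, each offset up and back from the previous — a staircase. Each step is 186 mm tall and there are 10 of them, so the total rise is 10 × 186 = 1860 mm.


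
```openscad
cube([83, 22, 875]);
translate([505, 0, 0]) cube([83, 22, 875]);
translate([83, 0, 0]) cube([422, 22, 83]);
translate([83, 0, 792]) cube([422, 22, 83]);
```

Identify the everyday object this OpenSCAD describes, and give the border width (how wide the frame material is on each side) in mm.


A picture frame. The border width is 83 mm.

Four thin pieces enclosing a rectangular opening — a picture frame. The two full-height stiles are 875 mm tall; the top rail sits at z = 792 and is 83 mm tall, so the border above the opening is 875 − 792 = 83 mm, matching the stile x-width.


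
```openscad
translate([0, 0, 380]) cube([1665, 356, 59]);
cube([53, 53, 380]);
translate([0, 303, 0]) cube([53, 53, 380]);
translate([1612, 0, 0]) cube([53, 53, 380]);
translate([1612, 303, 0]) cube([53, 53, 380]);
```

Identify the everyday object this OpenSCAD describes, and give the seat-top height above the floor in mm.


A bench. The seat-top height is 439 mm.

A long slab on four corner posts — a bench. The slab sits at z = 380 with thickness 59, so the top is 380 + 59 = 439 mm.


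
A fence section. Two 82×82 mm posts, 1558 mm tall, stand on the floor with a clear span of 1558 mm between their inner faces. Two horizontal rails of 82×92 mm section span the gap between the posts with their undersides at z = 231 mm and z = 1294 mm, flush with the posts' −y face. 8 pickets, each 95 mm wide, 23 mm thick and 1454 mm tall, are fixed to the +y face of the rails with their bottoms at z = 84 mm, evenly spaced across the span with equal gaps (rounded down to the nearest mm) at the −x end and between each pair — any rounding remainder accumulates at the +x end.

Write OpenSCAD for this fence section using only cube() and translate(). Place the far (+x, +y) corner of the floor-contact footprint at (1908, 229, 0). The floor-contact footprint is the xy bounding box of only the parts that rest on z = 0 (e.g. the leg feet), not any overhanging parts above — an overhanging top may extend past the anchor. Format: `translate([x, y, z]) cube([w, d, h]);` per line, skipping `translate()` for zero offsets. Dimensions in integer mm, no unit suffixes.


translate([186, 147, 0]) cube([82, 82, 1558]);
translate([1826, 147, 0]) cube([82, 82, 1558]);
translate([268, 147, 231]) cube([1558, 82, 92]);
translate([268, 147, 1294]) cube([1558, 82, 92]);
translate([356, 229, 84]) cube([95, 23, 1454]);
translate([539, 229, 84]) cube([95, 23, 1454]);
translate([722, 229, 84]) cube([95, 23, 1454]);
translate([905, 229, 84]) cube([95, 23, 1454]);
translate([1088, 229, 84]) cube([95, 23, 1454]);
translate([1271, 229, 84]) cube([95, 23, 1454]);
translate([1454, 229, 84]) cube([95, 23, 1454]);
translate([1637, 229, 84]) cube([95, 23, 1454]);


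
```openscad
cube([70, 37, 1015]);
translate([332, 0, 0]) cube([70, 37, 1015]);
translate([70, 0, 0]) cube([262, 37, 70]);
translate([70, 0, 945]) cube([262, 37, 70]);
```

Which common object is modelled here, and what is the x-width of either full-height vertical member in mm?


A picture frame. The border width is 70 mm.

Four thin pieces enclosing a rectangular opening — a picture frame. The two full-height stiles are 1015 mm tall; the top rail sits at z = 945 and is 70 mm tall, so the border above the opening is 1015 − 945 = 70 mm, matching the stile x-width.


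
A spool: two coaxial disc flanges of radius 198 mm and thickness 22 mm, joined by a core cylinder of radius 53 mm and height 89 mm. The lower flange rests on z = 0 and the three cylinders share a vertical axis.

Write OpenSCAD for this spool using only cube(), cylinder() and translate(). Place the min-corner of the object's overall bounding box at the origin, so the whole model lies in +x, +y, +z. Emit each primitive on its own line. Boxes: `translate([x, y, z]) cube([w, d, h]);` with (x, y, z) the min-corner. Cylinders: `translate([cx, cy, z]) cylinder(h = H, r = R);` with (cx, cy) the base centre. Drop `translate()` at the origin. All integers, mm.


translate([198, 198, 0]) cylinder(h = 22, r = 198);
translate([198, 198, 22]) cylinder(h = 89, r = 53);
translate([198, 198, 111]) cylinder(h = 22, r = 198);


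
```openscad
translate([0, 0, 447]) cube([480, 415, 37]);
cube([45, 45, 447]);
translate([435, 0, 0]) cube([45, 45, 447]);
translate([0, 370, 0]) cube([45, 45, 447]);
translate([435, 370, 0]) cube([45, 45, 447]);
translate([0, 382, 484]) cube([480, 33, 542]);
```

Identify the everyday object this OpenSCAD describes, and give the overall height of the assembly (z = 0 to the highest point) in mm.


A chair. The overall height is 1026 mm.

A slab on four corner posts with a tall panel at the back — a chair. The seat slab sits at z = 447 with thickness 37, and the 542 mm backrest starts at the seat top, so the overall height is 447 + 37 + 542 = 1026 mm.


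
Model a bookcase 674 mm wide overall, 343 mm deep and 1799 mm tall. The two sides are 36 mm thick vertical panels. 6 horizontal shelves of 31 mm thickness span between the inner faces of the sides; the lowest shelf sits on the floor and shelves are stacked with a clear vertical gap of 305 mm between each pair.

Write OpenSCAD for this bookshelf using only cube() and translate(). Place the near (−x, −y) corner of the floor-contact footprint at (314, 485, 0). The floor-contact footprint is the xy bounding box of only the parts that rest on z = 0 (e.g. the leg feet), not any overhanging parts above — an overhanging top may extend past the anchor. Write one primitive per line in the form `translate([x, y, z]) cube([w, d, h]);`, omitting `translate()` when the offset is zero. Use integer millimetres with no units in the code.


translate([314, 485, 0]) cube([36, 343, 1799]);
translate([952, 485, 0]) cube([36, 343, 1799]);
translate([350, 485, 0]) cube([602, 343, 31]);
translate([350, 485, 336]) cube([602, 343, 31]);
translate([350, 485, 672]) cube([602, 343, 31]);
translate([350, 485, 1008]) cube([602, 343, 31]);
translate([350, 485, 1344]) cube([602, 343, 31]);
translate([350, 485, 1680]) cube([602, 343, 31]);


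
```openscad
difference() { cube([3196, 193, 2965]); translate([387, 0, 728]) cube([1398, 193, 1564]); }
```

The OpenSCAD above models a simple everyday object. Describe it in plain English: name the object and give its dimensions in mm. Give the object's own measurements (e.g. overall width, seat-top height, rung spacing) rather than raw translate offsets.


A wall 3196 mm long (x), 193 mm thick (y), 2965 mm tall, with a rectangular window opening cut through it. The opening is 1398 mm wide and 1564 mm tall; its sill is at z = 728 mm and its near (−x) edge is 387 mm from the wall's −x end. The opening passes through the full wall thickness.


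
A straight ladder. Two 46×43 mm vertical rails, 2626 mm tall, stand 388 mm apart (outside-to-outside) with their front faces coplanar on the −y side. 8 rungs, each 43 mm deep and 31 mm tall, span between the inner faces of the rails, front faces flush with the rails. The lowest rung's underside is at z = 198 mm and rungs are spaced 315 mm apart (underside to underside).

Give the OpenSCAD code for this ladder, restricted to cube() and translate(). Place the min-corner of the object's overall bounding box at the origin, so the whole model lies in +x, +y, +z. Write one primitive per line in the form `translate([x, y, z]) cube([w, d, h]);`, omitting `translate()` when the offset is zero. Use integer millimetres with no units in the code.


cube([46, 43, 2626]);
translate([342, 0, 0]) cube([46, 43, 2626]);
translate([46, 0, 198]) cube([296, 43, 31]);
translate([46, 0, 513]) cube([296, 43, 31]);
translate([46, 0, 828]) cube([296, 43, 31]);
translate([46, 0, 1143]) cube([296, 43, 31]);
translate([46, 0, 1458]) cube([296, 43, 31]);
translate([46, 0, 1773]) cube([296, 43, 31]);
translate([46, 0, 2088]) cube([296, 43, 31]);
translate([46, 0, 2403]) cube([296, 43, 31]);


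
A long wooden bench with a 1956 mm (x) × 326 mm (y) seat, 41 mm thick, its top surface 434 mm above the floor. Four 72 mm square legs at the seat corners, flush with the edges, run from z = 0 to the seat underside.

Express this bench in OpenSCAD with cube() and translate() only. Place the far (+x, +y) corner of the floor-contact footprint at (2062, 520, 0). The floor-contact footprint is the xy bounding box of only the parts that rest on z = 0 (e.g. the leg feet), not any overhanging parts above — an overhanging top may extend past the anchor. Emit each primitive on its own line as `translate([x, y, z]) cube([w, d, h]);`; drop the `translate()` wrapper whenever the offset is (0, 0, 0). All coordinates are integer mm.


translate([106, 194, 393]) cube([1956, 326, 41]);
translate([106, 194, 0]) cube([72, 72, 393]);
translate([106, 448, 0]) cube([72, 72, 393]);
translate([1990, 194, 0]) cube([72, 72, 393]);
translate([1990, 448, 0]) cube([72, 72, 393]);


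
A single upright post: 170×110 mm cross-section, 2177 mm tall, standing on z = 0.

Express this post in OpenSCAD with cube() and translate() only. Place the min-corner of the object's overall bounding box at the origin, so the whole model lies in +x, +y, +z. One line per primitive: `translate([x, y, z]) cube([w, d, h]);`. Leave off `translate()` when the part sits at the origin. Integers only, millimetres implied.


cube([170, 110, 2177]);


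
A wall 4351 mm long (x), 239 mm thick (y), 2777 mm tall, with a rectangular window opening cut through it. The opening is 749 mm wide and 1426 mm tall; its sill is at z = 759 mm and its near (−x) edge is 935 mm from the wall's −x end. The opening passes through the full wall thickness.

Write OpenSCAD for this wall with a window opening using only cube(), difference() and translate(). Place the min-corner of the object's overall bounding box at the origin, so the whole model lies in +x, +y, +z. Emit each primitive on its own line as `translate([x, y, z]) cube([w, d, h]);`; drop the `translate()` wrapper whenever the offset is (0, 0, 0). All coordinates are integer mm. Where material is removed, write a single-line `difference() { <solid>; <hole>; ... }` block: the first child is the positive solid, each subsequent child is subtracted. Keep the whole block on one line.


difference() { cube([4351, 239, 2777]); translate([935, 0, 759]) cube([749, 239, 1426]); }


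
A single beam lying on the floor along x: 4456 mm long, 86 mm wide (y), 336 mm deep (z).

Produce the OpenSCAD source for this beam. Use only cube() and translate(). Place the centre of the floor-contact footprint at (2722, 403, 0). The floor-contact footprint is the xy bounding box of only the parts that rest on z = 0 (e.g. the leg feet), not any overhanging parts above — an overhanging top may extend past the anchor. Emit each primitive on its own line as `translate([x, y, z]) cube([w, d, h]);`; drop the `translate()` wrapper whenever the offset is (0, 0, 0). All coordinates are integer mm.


translate([494, 360, 0]) cube([4456, 86, 336]);


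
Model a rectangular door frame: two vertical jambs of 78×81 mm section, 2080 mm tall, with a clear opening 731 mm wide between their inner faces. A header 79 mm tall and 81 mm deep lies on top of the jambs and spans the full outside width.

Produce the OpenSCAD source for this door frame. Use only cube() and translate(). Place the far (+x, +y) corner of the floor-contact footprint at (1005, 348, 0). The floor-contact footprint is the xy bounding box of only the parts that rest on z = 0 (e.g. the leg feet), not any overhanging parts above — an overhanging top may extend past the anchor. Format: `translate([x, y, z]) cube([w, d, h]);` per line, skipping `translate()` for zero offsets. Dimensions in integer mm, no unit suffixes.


translate([118, 267, 0]) cube([78, 81, 2080]);
translate([927, 267, 0]) cube([78, 81, 2080]);
translate([118, 267, 2080]) cube([887, 81, 79]);


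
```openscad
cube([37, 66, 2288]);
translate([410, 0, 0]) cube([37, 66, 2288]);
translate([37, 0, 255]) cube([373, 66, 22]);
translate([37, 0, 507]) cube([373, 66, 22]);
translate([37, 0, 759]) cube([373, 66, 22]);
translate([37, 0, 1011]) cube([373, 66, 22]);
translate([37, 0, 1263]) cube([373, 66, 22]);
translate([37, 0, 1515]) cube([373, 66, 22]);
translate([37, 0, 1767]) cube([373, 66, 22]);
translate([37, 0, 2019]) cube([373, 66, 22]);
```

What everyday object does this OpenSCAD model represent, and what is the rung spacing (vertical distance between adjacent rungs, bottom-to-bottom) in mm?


A ladder. The rung spacing is 252 mm.

Two tall 37×66 posts with 8 short bars between them — a ladder. Adjacent rungs sit at z = 255 and z = 507, so the spacing is 507 − 255 = 252 mm.


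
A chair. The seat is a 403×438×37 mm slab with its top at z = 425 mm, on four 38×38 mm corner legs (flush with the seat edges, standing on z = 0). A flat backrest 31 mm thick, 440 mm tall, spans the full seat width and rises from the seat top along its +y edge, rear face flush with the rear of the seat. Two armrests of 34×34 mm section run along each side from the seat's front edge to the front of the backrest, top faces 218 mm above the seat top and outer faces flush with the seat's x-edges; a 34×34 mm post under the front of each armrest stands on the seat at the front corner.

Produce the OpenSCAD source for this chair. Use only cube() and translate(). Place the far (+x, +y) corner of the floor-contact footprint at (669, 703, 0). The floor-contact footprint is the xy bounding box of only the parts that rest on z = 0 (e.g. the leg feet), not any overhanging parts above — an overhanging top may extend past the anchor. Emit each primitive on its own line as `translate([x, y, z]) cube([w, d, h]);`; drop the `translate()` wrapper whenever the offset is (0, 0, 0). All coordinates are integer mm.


// leg_h = 425 - 37 = 388
// arm post h = 218 - 34 = 184
translate([266, 265, 388]) cube([403, 438, 37]);
translate([266, 265, 0]) cube([38, 38, 388]);
translate([631, 265, 0]) cube([38, 38, 388]);
translate([266, 665, 0]) cube([38, 38, 388]);
translate([631, 665, 0]) cube([38, 38, 388]);
translate([266, 672, 425]) cube([403, 31, 440]);
translate([266, 265, 609]) cube([34, 407, 34]);
translate([635, 265, 609]) cube([34, 407, 34]);
translate([266, 265, 425]) cube([34, 34, 184]);
translate([635, 265, 425]) cube([34, 34, 184]);


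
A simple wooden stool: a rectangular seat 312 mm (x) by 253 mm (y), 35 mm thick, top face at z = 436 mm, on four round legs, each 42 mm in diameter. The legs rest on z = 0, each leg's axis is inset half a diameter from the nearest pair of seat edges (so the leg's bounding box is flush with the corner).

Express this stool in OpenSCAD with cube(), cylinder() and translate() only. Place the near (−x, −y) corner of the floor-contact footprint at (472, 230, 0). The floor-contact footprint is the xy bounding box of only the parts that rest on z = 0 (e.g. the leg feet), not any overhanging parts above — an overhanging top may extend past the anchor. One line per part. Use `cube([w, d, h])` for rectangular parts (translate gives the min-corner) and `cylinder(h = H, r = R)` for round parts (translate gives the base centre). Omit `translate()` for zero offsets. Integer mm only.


translate([472, 230, 401]) cube([312, 253, 35]);
translate([493, 251, 0]) cylinder(h = 401, r = 21);
translate([763, 251, 0]) cylinder(h = 401, r = 21);
translate([493, 462, 0]) cylinder(h = 401, r = 21);
translate([763, 462, 0]) cylinder(h = 401, r = 21);


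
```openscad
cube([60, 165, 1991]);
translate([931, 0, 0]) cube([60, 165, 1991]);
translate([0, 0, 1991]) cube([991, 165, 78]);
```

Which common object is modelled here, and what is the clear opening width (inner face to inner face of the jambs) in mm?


A door frame. The clear opening width is 871 mm.

Two 1991 mm tall posts with a header on top — a door frame. The left jamb is 60 mm wide at x = 0; the right jamb starts at x = 931. The clear opening is 931 − 60 = 871 mm.


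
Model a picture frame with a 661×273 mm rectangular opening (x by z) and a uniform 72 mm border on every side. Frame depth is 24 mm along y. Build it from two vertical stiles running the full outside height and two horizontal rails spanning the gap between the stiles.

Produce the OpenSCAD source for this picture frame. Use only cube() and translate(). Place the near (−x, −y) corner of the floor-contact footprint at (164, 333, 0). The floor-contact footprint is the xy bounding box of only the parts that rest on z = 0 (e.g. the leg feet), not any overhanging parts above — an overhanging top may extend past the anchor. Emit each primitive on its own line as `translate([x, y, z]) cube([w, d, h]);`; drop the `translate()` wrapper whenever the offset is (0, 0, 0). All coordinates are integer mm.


translate([164, 333, 0]) cube([72, 24, 417]);
translate([897, 333, 0]) cube([72, 24, 417]);
translate([236, 333, 0]) cube([661, 24, 72]);
translate([236, 333, 345]) cube([661, 24, 72]);


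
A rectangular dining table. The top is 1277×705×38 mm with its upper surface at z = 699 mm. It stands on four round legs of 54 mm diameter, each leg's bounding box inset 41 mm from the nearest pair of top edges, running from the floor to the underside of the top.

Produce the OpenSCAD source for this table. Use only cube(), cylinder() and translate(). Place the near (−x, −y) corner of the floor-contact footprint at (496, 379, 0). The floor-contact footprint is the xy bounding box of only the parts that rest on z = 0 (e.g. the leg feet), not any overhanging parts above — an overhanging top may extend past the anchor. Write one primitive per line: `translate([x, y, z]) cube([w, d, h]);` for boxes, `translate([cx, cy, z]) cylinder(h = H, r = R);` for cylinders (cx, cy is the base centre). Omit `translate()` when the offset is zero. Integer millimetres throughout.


translate([455, 338, 661]) cube([1277, 705, 38]);
translate([523, 406, 0]) cylinder(h = 661, r = 27);
translate([1664, 406, 0]) cylinder(h = 661, r = 27);
translate([523, 975, 0]) cylinder(h = 661, r = 27);
translate([1664, 975, 0]) cylinder(h = 661, r = 27);


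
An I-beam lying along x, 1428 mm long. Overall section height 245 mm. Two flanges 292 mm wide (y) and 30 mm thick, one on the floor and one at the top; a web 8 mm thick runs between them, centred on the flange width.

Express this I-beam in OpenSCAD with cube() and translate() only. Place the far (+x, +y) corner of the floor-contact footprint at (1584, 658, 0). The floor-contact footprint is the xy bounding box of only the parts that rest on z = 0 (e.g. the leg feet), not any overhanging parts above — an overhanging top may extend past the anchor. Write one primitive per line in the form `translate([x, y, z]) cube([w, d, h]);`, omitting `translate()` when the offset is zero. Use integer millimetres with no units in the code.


translate([156, 366, 0]) cube([1428, 292, 30]);
translate([156, 508, 30]) cube([1428, 8, 185]);
translate([156, 366, 215]) cube([1428, 292, 30]);


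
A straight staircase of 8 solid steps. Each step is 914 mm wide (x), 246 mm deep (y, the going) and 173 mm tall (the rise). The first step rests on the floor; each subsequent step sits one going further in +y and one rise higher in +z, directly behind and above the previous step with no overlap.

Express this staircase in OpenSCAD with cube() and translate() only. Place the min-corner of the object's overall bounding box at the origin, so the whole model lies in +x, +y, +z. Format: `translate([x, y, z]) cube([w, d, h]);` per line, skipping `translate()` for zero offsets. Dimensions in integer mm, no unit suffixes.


cube([914, 246, 173]);
translate([0, 246, 173]) cube([914, 246, 173]);
translate([0, 492, 346]) cube([914, 246, 173]);
translate([0, 738, 519]) cube([914, 246, 173]);
translate([0, 984, 692]) cube([914, 246, 173]);
translate([0, 1230, 865]) cube([914, 246, 173]);
translate([0, 1476, 1038]) cube([914, 246, 173]);
translate([0, 1722, 1211]) cube([914, 246, 173]);


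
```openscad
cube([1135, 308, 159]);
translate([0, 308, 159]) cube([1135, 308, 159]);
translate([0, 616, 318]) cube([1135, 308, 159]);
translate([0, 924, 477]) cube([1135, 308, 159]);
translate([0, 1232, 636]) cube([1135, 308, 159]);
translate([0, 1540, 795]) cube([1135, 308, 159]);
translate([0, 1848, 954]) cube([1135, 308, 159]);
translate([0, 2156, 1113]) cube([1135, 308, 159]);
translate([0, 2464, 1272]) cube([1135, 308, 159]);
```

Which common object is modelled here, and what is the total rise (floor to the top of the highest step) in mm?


A staircase. The total rise is 1431 mm.

9 identical blocks, each offset up and back from the previous — a staircase. Each step is 159 mm tall and there are 9 of them, so the total rise is 9 × 159 = 1431 mm.


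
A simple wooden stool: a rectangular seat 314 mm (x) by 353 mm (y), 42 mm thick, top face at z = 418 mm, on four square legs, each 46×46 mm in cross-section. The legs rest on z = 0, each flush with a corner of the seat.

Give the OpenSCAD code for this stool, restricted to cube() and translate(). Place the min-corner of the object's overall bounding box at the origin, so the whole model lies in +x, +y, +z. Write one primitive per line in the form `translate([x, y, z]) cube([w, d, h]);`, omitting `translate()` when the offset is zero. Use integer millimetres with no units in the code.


translate([0, 0, 376]) cube([314, 353, 42]);
cube([46, 46, 376]);
translate([268, 0, 0]) cube([46, 46, 376]);
translate([0, 307, 0]) cube([46, 46, 376]);
translate([268, 307, 0]) cube([46, 46, 376]);


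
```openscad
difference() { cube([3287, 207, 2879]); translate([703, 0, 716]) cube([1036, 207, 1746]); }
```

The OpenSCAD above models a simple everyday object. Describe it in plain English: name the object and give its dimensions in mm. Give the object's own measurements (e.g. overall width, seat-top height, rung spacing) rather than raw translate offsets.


A wall 3287 mm long (x), 207 mm thick (y), 2879 mm tall, with a rectangular window opening cut through it. The opening is 1036 mm wide and 1746 mm tall; its sill is at z = 716 mm and its near (−x) edge is 703 mm from the wall's −x end. The opening passes through the full wall thickness.


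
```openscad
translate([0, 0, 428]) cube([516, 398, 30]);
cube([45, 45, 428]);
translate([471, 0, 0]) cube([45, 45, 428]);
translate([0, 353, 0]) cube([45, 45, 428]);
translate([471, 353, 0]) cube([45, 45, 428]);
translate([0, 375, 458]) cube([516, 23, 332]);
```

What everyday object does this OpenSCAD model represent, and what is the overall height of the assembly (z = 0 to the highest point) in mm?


A chair. The overall height is 790 mm.

A slab on four corner posts with a tall panel at the back — a chair. The seat slab sits at z = 428 with thickness 30, and the 332 mm backrest starts at the seat top, so the overall height is 428 + 30 + 332 = 790 mm.


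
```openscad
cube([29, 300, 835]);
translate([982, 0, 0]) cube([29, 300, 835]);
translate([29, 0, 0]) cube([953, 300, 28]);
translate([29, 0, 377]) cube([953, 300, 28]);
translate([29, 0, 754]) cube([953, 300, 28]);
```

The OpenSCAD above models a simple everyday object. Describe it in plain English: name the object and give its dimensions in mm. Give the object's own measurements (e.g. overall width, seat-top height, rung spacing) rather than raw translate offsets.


An open bookshelf. Two side panels, each 29 mm thick, 300 mm deep and 835 mm tall, stand 1011 mm apart (outside-to-outside). Between them sit 3 shelves, each 28 mm thick and 300 mm deep, spanning the full gap between the sides. The bottom shelf rests on the floor (its underside at z = 0) and the clear gap between one shelf's top and the next shelf's underside is 349 mm.


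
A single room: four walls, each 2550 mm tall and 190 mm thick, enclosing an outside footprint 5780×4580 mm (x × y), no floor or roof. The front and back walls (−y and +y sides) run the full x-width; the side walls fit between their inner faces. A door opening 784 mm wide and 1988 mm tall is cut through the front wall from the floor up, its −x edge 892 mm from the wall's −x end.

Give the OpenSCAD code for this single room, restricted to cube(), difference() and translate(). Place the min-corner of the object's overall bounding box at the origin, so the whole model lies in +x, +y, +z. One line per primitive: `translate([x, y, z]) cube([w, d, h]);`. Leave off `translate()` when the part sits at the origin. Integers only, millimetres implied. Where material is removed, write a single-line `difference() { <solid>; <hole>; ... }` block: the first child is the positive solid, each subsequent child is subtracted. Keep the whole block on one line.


difference() { cube([5780, 190, 2550]); translate([892, 0, 0]) cube([784, 190, 1988]); }
translate([0, 4390, 0]) cube([5780, 190, 2550]);
translate([0, 190, 0]) cube([190, 4200, 2550]);
translate([5590, 190, 0]) cube([190, 4200, 2550]);


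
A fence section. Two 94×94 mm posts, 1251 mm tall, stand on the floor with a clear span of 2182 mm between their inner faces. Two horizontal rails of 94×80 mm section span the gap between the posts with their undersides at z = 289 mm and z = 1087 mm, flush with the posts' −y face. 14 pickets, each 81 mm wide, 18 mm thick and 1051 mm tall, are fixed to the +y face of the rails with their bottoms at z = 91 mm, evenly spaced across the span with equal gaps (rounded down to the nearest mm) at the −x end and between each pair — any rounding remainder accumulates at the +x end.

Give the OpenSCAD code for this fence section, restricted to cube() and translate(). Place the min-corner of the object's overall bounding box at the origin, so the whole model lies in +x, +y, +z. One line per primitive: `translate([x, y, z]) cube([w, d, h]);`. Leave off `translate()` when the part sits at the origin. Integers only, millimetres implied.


cube([94, 94, 1251]);
translate([2276, 0, 0]) cube([94, 94, 1251]);
translate([94, 0, 289]) cube([2182, 94, 80]);
translate([94, 0, 1087]) cube([2182, 94, 80]);
translate([163, 94, 91]) cube([81, 18, 1051]);
translate([313, 94, 91]) cube([81, 18, 1051]);
translate([463, 94, 91]) cube([81, 18, 1051]);
translate([613, 94, 91]) cube([81, 18, 1051]);
translate([763, 94, 91]) cube([81, 18, 1051]);
translate([913, 94, 91]) cube([81, 18, 1051]);
translate([1063, 94, 91]) cube([81, 18, 1051]);
translate([1213, 94, 91]) cube([81, 18, 1051]);
translate([1363, 94, 91]) cube([81, 18, 1051]);
translate([1513, 94, 91]) cube([81, 18, 1051]);
translate([1663, 94, 91]) cube([81, 18, 1051]);
translate([1813, 94, 91]) cube([81, 18, 1051]);
translate([1963, 94, 91]) cube([81, 18, 1051]);
translate([2113, 94, 91]) cube([81, 18, 1051]);


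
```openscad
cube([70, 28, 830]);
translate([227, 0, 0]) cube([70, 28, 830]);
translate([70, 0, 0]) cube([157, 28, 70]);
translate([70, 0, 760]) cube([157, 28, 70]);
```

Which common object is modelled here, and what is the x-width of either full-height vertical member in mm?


A picture frame. The border width is 70 mm.

Four thin pieces enclosing a rectangular opening — a picture frame. The two full-height stiles are 830 mm tall; the top rail sits at z = 760 and is 70 mm tall, so the border above the opening is 830 − 760 = 70 mm, matching the stile x-width.


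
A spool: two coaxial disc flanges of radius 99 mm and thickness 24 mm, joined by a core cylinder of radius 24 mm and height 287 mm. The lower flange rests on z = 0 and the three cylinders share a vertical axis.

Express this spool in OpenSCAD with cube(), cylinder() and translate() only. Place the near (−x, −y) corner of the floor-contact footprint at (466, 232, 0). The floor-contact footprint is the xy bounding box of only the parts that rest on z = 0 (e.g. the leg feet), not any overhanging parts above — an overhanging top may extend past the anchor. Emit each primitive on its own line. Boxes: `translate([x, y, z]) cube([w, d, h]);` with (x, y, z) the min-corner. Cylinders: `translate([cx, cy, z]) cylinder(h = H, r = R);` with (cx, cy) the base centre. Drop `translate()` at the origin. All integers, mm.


translate([565, 331, 0]) cylinder(h = 24, r = 99);
translate([565, 331, 24]) cylinder(h = 287, r = 24);
translate([565, 331, 311]) cylinder(h = 24, r = 99);


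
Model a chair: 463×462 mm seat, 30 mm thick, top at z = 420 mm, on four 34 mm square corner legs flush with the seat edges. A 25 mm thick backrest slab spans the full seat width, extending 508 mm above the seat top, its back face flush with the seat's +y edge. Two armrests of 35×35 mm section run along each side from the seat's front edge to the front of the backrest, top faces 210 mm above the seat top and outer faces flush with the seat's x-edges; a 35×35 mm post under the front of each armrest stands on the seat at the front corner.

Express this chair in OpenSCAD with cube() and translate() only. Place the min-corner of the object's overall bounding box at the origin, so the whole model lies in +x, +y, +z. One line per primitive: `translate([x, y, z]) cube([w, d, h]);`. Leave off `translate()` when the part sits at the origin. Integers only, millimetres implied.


translate([0, 0, 390]) cube([463, 462, 30]);
cube([34, 34, 390]);
translate([429, 0, 0]) cube([34, 34, 390]);
translate([0, 428, 0]) cube([34, 34, 390]);
translate([429, 428, 0]) cube([34, 34, 390]);
translate([0, 437, 420]) cube([463, 25, 508]);
translate([0, 0, 595]) cube([35, 437, 35]);
translate([428, 0, 595]) cube([35, 437, 35]);
translate([0, 0, 420]) cube([35, 35, 175]);
translate([428, 0, 420]) cube([35, 35, 175]);


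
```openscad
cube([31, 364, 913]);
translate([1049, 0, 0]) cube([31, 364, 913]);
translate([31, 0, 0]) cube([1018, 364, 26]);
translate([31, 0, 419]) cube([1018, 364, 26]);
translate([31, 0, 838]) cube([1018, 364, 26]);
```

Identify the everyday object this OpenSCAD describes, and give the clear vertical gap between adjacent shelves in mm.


A bookshelf. The clear shelf gap is 393 mm.

Two tall side panels with 3 horizontal boards between them — a bookshelf. The first two shelf undersides are at z = 0 and z = 419; with shelf thickness 26, the clear gap is 419 − 0 − 26 = 393 mm.


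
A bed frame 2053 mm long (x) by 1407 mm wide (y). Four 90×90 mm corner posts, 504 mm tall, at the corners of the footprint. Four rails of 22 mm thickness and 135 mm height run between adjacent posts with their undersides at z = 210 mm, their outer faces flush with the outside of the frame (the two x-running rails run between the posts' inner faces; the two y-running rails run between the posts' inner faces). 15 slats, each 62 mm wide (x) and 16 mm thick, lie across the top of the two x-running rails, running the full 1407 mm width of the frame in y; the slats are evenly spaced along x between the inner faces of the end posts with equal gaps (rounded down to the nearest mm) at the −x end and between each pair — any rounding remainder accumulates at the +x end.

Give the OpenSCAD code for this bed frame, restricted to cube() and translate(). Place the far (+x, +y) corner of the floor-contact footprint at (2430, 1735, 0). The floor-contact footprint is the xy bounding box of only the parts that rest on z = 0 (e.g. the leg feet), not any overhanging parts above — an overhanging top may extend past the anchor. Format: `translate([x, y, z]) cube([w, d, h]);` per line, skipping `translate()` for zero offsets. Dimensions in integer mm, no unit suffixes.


translate([377, 328, 0]) cube([90, 90, 504]);
translate([377, 1645, 0]) cube([90, 90, 504]);
translate([2340, 328, 0]) cube([90, 90, 504]);
translate([2340, 1645, 0]) cube([90, 90, 504]);
translate([467, 328, 210]) cube([1873, 22, 135]);
translate([467, 1713, 210]) cube([1873, 22, 135]);
translate([377, 418, 210]) cube([22, 1227, 135]);
translate([2408, 418, 210]) cube([22, 1227, 135]);
translate([525, 328, 345]) cube([62, 1407, 16]);
translate([645, 328, 345]) cube([62, 1407, 16]);
translate([765, 328, 345]) cube([62, 1407, 16]);
translate([885, 328, 345]) cube([62, 1407, 16]);
translate([1005, 328, 345]) cube([62, 1407, 16]);
translate([1125, 328, 345]) cube([62, 1407, 16]);
translate([1245, 328, 345]) cube([62, 1407, 16]);
translate([1365, 328, 345]) cube([62, 1407, 16]);
translate([1485, 328, 345]) cube([62, 1407, 16]);
translate([1605, 328, 345]) cube([62, 1407, 16]);
translate([1725, 328, 345]) cube([62, 1407, 16]);
translate([1845, 328, 345]) cube([62, 1407, 16]);
translate([1965, 328, 345]) cube([62, 1407, 16]);
translate([2085, 328, 345]) cube([62, 1407, 16]);
translate([2205, 328, 345]) cube([62, 1407, 16]);


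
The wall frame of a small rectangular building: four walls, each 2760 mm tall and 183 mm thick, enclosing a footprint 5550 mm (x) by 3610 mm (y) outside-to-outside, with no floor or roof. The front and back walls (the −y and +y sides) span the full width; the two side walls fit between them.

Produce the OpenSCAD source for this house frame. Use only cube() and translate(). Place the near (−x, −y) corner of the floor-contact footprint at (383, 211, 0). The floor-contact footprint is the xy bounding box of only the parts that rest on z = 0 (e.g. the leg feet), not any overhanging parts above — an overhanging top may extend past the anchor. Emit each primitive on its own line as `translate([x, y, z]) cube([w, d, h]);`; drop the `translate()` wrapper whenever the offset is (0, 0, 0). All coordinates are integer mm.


translate([383, 211, 0]) cube([5550, 183, 2760]);
translate([383, 3638, 0]) cube([5550, 183, 2760]);
translate([383, 394, 0]) cube([183, 3244, 2760]);
translate([5750, 394, 0]) cube([183, 3244, 2760]);
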